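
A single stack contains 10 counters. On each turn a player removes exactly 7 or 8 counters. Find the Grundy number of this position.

1

Compute g(0), g(1), … for moves {7, 8}:
g(0) = mex{} = 0
g(1) = mex{} = 0
g(2) = mex{} = 0
g(3) = mex{} = 0
g(4) = mex{} = 0
g(5) = mex{} = 0
g(6) = mex{} = 0
g(7) = mex{0} = 1
g(8) = mex{0} = 1
g(9) = mex{0} = 1
g(10) = mex{0} = 1
So g(10) = 1.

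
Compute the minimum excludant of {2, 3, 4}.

0 is not in the set, so the mex is 0.

0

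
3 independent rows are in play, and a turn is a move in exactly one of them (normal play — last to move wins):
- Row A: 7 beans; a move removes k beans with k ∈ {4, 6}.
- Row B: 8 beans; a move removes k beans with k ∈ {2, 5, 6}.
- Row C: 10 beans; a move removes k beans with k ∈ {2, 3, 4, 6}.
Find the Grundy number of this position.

Build the Grundy sequence for row A with g(k) = mex{g(k−s) : s ∈ {4, 6}, s ≤ k}:
g(0) = mex{} = 0
g(1) = mex{} = 0
g(2) = mex{} = 0
g(3) = mex{} = 0
g(4) = mex{0} = 1
g(5) = mex{0} = 1
g(6) = mex{0} = 1
g(7) = mex{0} = 1
So g(7) = 1.
For row B, compute g(0), g(1), … with moves {2, 5, 6}:
g(0) = mex{} = 0
g(1) = mex{} = 0
g(2) = mex{0} = 1
g(3) = mex{0} = 1
g(4) = mex{1} = 0
g(5) = mex{0,1} = 2
g(6) = mex{0} = 1
g(7) = mex{0,1,2} = 3
g(8) = mex{1} = 0
So g(8) = 0.
Grundy values for row C (subtraction set {2, 3, 4, 6}):
g(0) = mex{} = 0
g(1) = mex{} = 0
g(2) = mex{0} = 1
g(3) = mex{0} = 1
g(4) = mex{0,1} = 2
g(5) = mex{0,1} = 2
g(6) = mex{0,1,2} = 3
g(7) = mex{0,1,2} = 3
g(8) = mex{1,2,3} = 0
g(9) = mex{1,2,3} = 0
g(10) = mex{0,2,3} = 1
So g(10) = 1.
By the Sprague-Grundy theorem, the Grundy value of a sum of independent games is the XOR of the component values.
Combined value = 1 XOR 0 XOR 1 = 0.

0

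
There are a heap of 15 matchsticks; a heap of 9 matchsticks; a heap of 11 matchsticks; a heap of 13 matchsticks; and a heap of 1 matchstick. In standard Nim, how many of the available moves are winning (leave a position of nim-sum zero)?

5

Compute the nim-sum pairwise:
15 XOR 9 = 6
6 XOR 11 = 13
13 XOR 13 = 0
0 XOR 1 = 1
The overall nim-sum is X = 1. A heap of size p has a winning move iff p XOR X < p (reduce it to p XOR X).
  15: 15 XOR 1 = 14 < 15 — winning move (to 14).
  9: 9 XOR 1 = 8 < 9 — winning move (to 8).
  11: 11 XOR 1 = 10 < 11 — winning move (to 10).
  13: 13 XOR 1 = 12 < 13 — winning move (to 12).
  1: 1 XOR 1 = 0 < 1 — winning move (to 0).
That gives 5 winning moves.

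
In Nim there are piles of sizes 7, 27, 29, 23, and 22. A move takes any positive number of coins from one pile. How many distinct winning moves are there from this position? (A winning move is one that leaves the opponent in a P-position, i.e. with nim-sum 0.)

Compute the nim-sum pairwise:
7 ⊕ 27 = 28
28 ⊕ 29 = 1
1 ⊕ 23 = 22
22 ⊕ 22 = 0
The nim-sum is already 0, so every move leaves a nonzero nim-sum — there are no winning moves.

0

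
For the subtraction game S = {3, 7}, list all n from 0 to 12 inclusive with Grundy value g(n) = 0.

Compute g(0), g(1), … for moves {3, 7}:
g(0) = mex{} = 0
g(1) = mex{} = 0
g(2) = mex{} = 0
g(3) = mex{0} = 1
g(4) = mex{0} = 1
g(5) = mex{0} = 1
g(6) = mex{1} = 0
g(7) = mex{0,1} = 2
g(8) = mex{0,1} = 2
g(9) = mex{0} = 1
g(10) = mex{1,2} = 0
g(11) = mex{1,2} = 0
g(12) = mex{1} = 0
The P-positions (g = 0) in 0..12 are 0, 1, 2, 6, 10, 11, 12.

0, 1, 2, 6, 10, 11, 12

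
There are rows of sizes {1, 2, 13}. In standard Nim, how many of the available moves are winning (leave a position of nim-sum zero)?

1

Compute the nim-sum pairwise:
1 XOR 2 = 3
3 XOR 13 = 14
The overall nim-sum is X = 14. A row of size p has a winning move iff p XOR X < p (reduce it to p XOR X).
  1: 1 XOR 14 = 15 ≥ 1 — no move.
  2: 2 XOR 14 = 12 ≥ 2 — no move.
  13: 13 XOR 14 = 3 < 13 — winning move (to 3).
That gives 1 winning move.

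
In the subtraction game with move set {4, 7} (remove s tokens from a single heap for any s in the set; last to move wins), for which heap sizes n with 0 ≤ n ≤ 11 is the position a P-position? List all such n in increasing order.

Build the Grundy sequence with g(k) = mex{g(k−s) : s ∈ {4, 7}, s ≤ k}:
g(0) = mex{} = 0
g(1) = mex{} = 0
g(2) = mex{} = 0
g(3) = mex{} = 0
g(4) = mex{0} = 1
g(5) = mex{0} = 1
g(6) = mex{0} = 1
g(7) = mex{0} = 1
g(8) = mex{0,1} = 2
g(9) = mex{0,1} = 2
g(10) = mex{0,1} = 2
g(11) = mex{1} = 0
The P-positions (g = 0) in 0..11 are 0, 1, 2, 3, 11.

0, 1, 2, 3, 11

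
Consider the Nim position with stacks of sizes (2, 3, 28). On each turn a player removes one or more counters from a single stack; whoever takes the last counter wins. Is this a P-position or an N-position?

N-position

Nim-sum: 2 ^ 3 ^ 28 = 29.
The nim-sum is 29 ≠ 0, so this is an N-position: the player to move can win.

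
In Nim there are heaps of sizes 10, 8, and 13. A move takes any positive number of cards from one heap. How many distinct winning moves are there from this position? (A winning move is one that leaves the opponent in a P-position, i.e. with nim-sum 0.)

3

Bitwise XOR of the heap sizes:
  1010  (10)
  1000  (8)
  1101  (13)
  ----
  1111  (15)
The overall nim-sum is X = 15. A heap of size p has a winning move iff p XOR X < p (reduce it to p XOR X).
  10: 10 XOR 15 = 5 < 10 — winning move (to 5).
  8: 8 XOR 15 = 7 < 8 — winning move (to 7).
  13: 13 XOR 15 = 2 < 13 — winning move (to 2).
That gives 3 winning moves.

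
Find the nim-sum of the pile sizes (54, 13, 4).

63

In binary:
  110110  (54)
  001101  (13)
  000100  (4)
  ------
  111111  (63)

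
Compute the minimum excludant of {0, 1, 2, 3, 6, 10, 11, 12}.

The values 0, 1, 2, 3 are all present; 4 is the first non-negative integer missing from the set.

4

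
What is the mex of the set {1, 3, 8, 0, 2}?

The values 0, 1, 2, 3 are all present; 4 is the first non-negative integer missing from the set.

4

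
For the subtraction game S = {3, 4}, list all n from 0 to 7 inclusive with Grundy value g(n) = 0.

0, 1, 2, 7

Grundy values for subtraction set {3, 4}:
k:     0  1  2  3  4  5  6  7
g(k):  0  0  0  1  1  1  2  0
The P-positions (g = 0) in 0..7 are 0, 1, 2, 7.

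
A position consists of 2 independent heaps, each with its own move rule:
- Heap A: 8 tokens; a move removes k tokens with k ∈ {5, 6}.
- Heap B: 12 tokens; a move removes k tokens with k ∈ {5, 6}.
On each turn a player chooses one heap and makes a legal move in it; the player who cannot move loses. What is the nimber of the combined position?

Build the Grundy sequence for heap A with g(k) = mex{g(k−s) : s ∈ {5, 6}, s ≤ k}:
g(0) = mex{} = 0
g(1) = mex{} = 0
g(2) = mex{} = 0
g(3) = mex{} = 0
g(4) = mex{} = 0
g(5) = mex{0} = 1
g(6) = mex{0} = 1
g(7) = mex{0} = 1
g(8) = mex{0} = 1
So g(8) = 1.
Build the Grundy sequence for heap B with g(k) = mex{g(k−s) : s ∈ {5, 6}, s ≤ k}:
g(0) = mex{} = 0
g(1) = mex{} = 0
g(2) = mex{} = 0
g(3) = mex{} = 0
g(4) = mex{} = 0
g(5) = mex{0} = 1
g(6) = mex{0} = 1
g(7) = mex{0} = 1
g(8) = mex{0} = 1
g(9) = mex{0} = 1
g(10) = mex{0,1} = 2
g(11) = mex{1} = 0
g(12) = mex{1} = 0
So g(12) = 0.
By the Sprague-Grundy theorem, the Grundy value of a sum of independent games is the XOR of the component values.
Combined value = 1 XOR 0 = 1.

1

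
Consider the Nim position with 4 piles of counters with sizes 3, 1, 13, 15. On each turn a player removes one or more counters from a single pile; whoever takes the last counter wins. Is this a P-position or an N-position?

P-position

Nim-sum: 3 XOR 1 XOR 13 XOR 15 = 0.
The nim-sum is 0, so this is a P-position: the player to move is in a losing position under optimal play.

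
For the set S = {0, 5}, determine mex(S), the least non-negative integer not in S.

1

0 is in the set but 1 is not, so the mex is 1.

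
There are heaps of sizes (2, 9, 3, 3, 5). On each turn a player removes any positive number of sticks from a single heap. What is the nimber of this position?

Compute the nim-sum pairwise:
2 ^ 9 = 11
11 ^ 3 = 8
8 ^ 3 = 11
11 ^ 5 = 14

14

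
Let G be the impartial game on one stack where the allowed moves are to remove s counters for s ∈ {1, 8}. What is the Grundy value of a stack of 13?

Build the Grundy sequence with g(k) = mex{g(k−s) : s ∈ {1, 8}, s ≤ k}:
g(0) = mex{} = 0
g(1) = mex{0} = 1
g(2) = mex{1} = 0
g(3) = mex{0} = 1
g(4) = mex{1} = 0
g(5) = mex{0} = 1
g(6) = mex{1} = 0
g(7) = mex{0} = 1
g(8) = mex{0,1} = 2
g(9) = mex{1,2} = 0
g(10) = mex{0} = 1
g(11) = mex{1} = 0
g(12) = mex{0} = 1
g(13) = mex{1} = 0
So g(13) = 0.

0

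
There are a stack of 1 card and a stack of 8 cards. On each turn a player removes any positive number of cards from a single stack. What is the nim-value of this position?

In binary:
  0001  (1)
  1000  (8)
  ----
  1001  (9)

9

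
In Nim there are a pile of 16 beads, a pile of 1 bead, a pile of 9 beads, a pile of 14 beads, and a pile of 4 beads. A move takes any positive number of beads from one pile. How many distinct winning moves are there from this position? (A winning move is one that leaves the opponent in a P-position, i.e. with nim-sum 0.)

In binary:
  10000  (16)
  00001  (1)
  01001  (9)
  01110  (14)
  00100  (4)
  -----
  10010  (18)
The overall nim-sum is X = 18. A pile of size p has a winning move iff p XOR X < p (reduce it to p XOR X).
  16: 16 XOR 18 = 2 < 16 — winning move (to 2).
  1: 1 XOR 18 = 19 ≥ 1 — no move.
  9: 9 XOR 18 = 27 ≥ 9 — no move.
  14: 14 XOR 18 = 28 ≥ 14 — no move.
  4: 4 XOR 18 = 22 ≥ 4 — no move.
That gives 1 winning move.

1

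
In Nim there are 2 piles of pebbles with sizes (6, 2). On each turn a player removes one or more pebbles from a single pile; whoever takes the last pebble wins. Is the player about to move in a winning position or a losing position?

Winning position

Compute the nim-sum pairwise:
6 ^ 2 = 4
The nim-sum is 4 ≠ 0, so this is an N-position: the player to move can win.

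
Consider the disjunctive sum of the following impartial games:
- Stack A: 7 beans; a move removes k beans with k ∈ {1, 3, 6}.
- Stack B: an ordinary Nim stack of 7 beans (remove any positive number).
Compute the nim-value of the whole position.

Build the Grundy sequence for stack A with g(k) = mex{g(k−s) : s ∈ {1, 3, 6}, s ≤ k}:
g(0) = mex{} = 0
g(1) = mex{0} = 1
g(2) = mex{1} = 0
g(3) = mex{0} = 1
g(4) = mex{1} = 0
g(5) = mex{0} = 1
g(6) = mex{0,1} = 2
g(7) = mex{0,1,2} = 3
So g(7) = 3.
Stack B is a plain Nim stack of size 7, so its Grundy value is 7.
By the Sprague-Grundy theorem, the Grundy value of a sum of independent games is the XOR of the component values.
Combined value = 3 XOR 7 = 4.

4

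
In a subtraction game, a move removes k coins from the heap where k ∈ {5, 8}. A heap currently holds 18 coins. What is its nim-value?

1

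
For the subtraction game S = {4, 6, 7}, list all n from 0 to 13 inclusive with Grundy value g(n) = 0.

Compute g(0), g(1), … for moves {4, 6, 7}:
g(0) = mex{} = 0
g(1) = mex{} = 0
g(2) = mex{} = 0
g(3) = mex{} = 0
g(4) = mex{0} = 1
g(5) = mex{0} = 1
g(6) = mex{0} = 1
g(7) = mex{0} = 1
g(8) = mex{0,1} = 2
g(9) = mex{0,1} = 2
g(10) = mex{0,1} = 2
g(11) = mex{1} = 0
g(12) = mex{1,2} = 0
g(13) = mex{1,2} = 0
The P-positions (g = 0) in 0..13 are 0, 1, 2, 3, 11, 12, 13.

0, 1, 2, 3, 11, 12, 13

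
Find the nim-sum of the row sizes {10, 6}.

12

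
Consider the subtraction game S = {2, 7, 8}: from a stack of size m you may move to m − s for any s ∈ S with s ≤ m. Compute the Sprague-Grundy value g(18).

2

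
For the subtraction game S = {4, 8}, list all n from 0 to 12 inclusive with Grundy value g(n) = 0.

Build the Grundy sequence with g(k) = mex{g(k−s) : s ∈ {4, 8}, s ≤ k}:
k:     0  1  2  3  4  5  6  7  8  9 10 11 12
g(k):  0  0  0  0  1  1  1  1  2  2  2  2  0
The P-positions (g = 0) in 0..12 are 0, 1, 2, 3, 12.

0, 1, 2, 3, 12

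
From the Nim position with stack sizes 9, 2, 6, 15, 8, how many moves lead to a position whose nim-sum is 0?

3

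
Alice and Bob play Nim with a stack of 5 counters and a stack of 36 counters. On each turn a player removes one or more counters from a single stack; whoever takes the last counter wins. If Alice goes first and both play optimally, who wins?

Nim-sum: 5 XOR 36 = 33.
The nim-sum is 33 ≠ 0, so this is an N-position: the player to move can win; Alice has a winning move.

Alice wins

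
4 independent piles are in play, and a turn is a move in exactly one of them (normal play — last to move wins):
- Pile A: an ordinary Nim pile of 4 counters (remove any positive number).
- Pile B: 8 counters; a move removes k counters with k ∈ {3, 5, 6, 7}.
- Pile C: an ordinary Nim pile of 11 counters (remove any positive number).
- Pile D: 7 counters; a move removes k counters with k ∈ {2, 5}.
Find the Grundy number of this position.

13

Pile A is a plain Nim pile of size 4, so its Grundy value is 4.
For pile B, compute g(0), g(1), … with moves {3, 5, 6, 7}:
k:     0  1  2  3  4  5  6  7  8
g(k):  0  0  0  1  1  1  2  2  2
So g(8) = 2.
Pile C is a plain Nim pile of size 11, so its Grundy value is 11.
Build the Grundy sequence for pile D with g(k) = mex{g(k−s) : s ∈ {2, 5}, s ≤ k}:
k:     0  1  2  3  4  5  6  7
g(k):  0  0  1  1  0  2  1  0
So g(7) = 0.
By the Sprague-Grundy theorem, the Grundy value of a sum of independent games is the XOR of the component values.
Combined value = 4 XOR 2 XOR 11 XOR 0 = 13.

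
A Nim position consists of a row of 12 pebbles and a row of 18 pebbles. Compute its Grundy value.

30

Write each in binary and XOR column by column:
  01100  (12)
  10010  (18)
  -----
  11110  (30)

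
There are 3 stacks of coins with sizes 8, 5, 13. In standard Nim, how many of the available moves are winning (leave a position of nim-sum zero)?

0

In binary:
  1000  (8)
  0101  (5)
  1101  (13)
  ----
  0000  (0)
The nim-sum is already 0, so every move leaves a nonzero nim-sum — there are no winning moves.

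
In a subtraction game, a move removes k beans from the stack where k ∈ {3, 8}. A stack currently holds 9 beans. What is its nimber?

Build the Grundy sequence with g(k) = mex{g(k−s) : s ∈ {3, 8}, s ≤ k}:
g(0) = mex{} = 0
g(1) = mex{} = 0
g(2) = mex{} = 0
g(3) = mex{0} = 1
g(4) = mex{0} = 1
g(5) = mex{0} = 1
g(6) = mex{1} = 0
g(7) = mex{1} = 0
g(8) = mex{0,1} = 2
g(9) = mex{0} = 1
So g(9) = 1.

1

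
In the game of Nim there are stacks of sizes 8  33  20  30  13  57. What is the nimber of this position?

23

Write each in binary and XOR column by column:
  001000  (8)
  100001  (33)
  010100  (20)
  011110  (30)
  001101  (13)
  111001  (57)
  ------
  010111  (23)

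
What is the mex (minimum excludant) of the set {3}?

0

0 is not in the set, so the mex is 0.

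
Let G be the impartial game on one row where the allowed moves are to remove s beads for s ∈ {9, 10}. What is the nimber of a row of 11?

1

Build the Grundy sequence with g(k) = mex{g(k−s) : s ∈ {9, 10}, s ≤ k}:
g(0) = mex{} = 0
g(1) = mex{} = 0
g(2) = mex{} = 0
g(3) = mex{} = 0
g(4) = mex{} = 0
g(5) = mex{} = 0
g(6) = mex{} = 0
g(7) = mex{} = 0
g(8) = mex{} = 0
g(9) = mex{0} = 1
g(10) = mex{0} = 1
g(11) = mex{0} = 1
So g(11) = 1.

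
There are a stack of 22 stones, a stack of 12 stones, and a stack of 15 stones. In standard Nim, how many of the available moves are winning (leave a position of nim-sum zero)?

Nim-sum: 22 ⊕ 12 ⊕ 15 = 21.
The overall nim-sum is X = 21. A stack of size p has a winning move iff p XOR X < p (reduce it to p XOR X).
  22: 22 XOR 21 = 3 < 22 — winning move (to 3).
  12: 12 XOR 21 = 25 ≥ 12 — no move.
  15: 15 XOR 21 = 26 ≥ 15 — no move.
That gives 1 winning move.

1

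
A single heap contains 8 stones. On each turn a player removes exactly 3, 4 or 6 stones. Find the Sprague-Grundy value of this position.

Compute g(0), g(1), … for moves {3, 4, 6}:
k:     0  1  2  3  4  5  6  7  8
g(k):  0  0  0  1  1  1  2  2  2
So g(8) = 2.

2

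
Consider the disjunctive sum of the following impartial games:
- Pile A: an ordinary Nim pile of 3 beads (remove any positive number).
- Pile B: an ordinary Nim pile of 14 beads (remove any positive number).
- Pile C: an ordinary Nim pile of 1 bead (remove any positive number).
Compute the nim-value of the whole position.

12

Pile A is a plain Nim pile of size 3, so its Grundy value is 3.
Pile B is a plain Nim pile of size 14, so its Grundy value is 14.
Pile C is a plain Nim pile of size 1, so its Grundy value is 1.
By the Sprague-Grundy theorem, the Grundy value of a sum of independent games is the XOR of the component values.
Combined value = 3 XOR 14 XOR 1 = 12.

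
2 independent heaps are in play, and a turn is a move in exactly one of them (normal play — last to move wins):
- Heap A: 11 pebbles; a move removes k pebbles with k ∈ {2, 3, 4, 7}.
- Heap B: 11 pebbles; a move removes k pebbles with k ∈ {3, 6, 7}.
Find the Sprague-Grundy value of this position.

0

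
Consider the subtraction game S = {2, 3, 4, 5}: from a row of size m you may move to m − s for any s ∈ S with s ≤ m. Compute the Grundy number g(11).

2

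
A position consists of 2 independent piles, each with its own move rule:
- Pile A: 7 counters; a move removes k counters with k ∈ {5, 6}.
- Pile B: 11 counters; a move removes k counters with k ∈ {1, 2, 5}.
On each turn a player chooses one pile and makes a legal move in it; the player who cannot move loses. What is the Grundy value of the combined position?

3

For pile A, compute g(0), g(1), … with moves {5, 6}:
k:     0  1  2  3  4  5  6  7
g(k):  0  0  0  0  0  1  1  1
So g(7) = 1.
Grundy values for pile B (subtraction set {1, 2, 5}):
g(0) = mex{} = 0
g(1) = mex{0} = 1
g(2) = mex{0,1} = 2
g(3) = mex{1,2} = 0
g(4) = mex{0,2} = 1
g(5) = mex{0,1} = 2
g(6) = mex{1,2} = 0
g(7) = mex{0,2} = 1
g(8) = mex{0,1} = 2
g(9) = mex{1,2} = 0
g(10) = mex{0,2} = 1
g(11) = mex{0,1} = 2
So g(11) = 2.
The value of a disjunctive sum is the nim-sum of the parts.
Combined value = 1 ⊕ 2 = 3.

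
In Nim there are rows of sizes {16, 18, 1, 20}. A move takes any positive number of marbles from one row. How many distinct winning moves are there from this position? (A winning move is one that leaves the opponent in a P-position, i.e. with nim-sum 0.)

Nim-sum: 16 ⊕ 18 ⊕ 1 ⊕ 20 = 23.
The overall nim-sum is X = 23. A row of size p has a winning move iff p XOR X < p (reduce it to p XOR X).
  16: 16 XOR 23 = 7 < 16 — winning move (to 7).
  18: 18 XOR 23 = 5 < 18 — winning move (to 5).
  1: 1 XOR 23 = 22 ≥ 1 — no move.
  20: 20 XOR 23 = 3 < 20 — winning move (to 3).
That gives 3 winning moves.

3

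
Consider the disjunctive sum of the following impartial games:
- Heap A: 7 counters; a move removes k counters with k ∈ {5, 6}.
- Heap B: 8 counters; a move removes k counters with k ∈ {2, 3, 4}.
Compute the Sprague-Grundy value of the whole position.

Build the Grundy sequence for heap A with g(k) = mex{g(k−s) : s ∈ {5, 6}, s ≤ k}:
g(0) = mex{} = 0
g(1) = mex{} = 0
g(2) = mex{} = 0
g(3) = mex{} = 0
g(4) = mex{} = 0
g(5) = mex{0} = 1
g(6) = mex{0} = 1
g(7) = mex{0} = 1
So g(7) = 1.
Grundy values for heap B (subtraction set {2, 3, 4}):
g(0) = mex{} = 0
g(1) = mex{} = 0
g(2) = mex{0} = 1
g(3) = mex{0} = 1
g(4) = mex{0,1} = 2
g(5) = mex{0,1} = 2
g(6) = mex{1,2} = 0
g(7) = mex{1,2} = 0
g(8) = mex{0,2} = 1
So g(8) = 1.
The value of a disjunctive sum is the nim-sum of the parts.
Combined value = 1 XOR 1 = 0.

0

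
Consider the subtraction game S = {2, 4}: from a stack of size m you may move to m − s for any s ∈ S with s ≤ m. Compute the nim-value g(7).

0

Compute g(0), g(1), … for moves {2, 4}:
g(0) = mex{} = 0
g(1) = mex{} = 0
g(2) = mex{0} = 1
g(3) = mex{0} = 1
g(4) = mex{0,1} = 2
g(5) = mex{0,1} = 2
g(6) = mex{1,2} = 0
g(7) = mex{1,2} = 0
So g(7) = 0.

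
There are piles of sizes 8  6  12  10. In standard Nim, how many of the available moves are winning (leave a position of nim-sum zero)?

3

Compute the nim-sum pairwise:
8 XOR 6 = 14
14 XOR 12 = 2
2 XOR 10 = 8
The overall nim-sum is X = 8. A pile of size p has a winning move iff p XOR X < p (reduce it to p XOR X).
  8: 8 XOR 8 = 0 < 8 — winning move (to 0).
  6: 6 XOR 8 = 14 ≥ 6 — no move.
  12: 12 XOR 8 = 4 < 12 — winning move (to 4).
  10: 10 XOR 8 = 2 < 10 — winning move (to 2).
That gives 3 winning moves.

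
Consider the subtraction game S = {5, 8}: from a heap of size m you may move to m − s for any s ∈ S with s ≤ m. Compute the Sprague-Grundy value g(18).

1

Compute g(0), g(1), … for moves {5, 8}:
k:     0  1  2  3  4  5  6  7  8  9 10 11 12 13 14 15 16 17 18
g(k):  0  0  0  0  0  1  1  1  1  1  2  2  2  0  0  0  0  0  1
So g(18) = 1.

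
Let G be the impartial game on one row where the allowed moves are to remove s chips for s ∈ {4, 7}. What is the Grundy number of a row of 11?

0

Build the Grundy sequence with g(k) = mex{g(k−s) : s ∈ {4, 7}, s ≤ k}:
k:     0  1  2  3  4  5  6  7  8  9 10 11
g(k):  0  0  0  0  1  1  1  1  2  2  2  0
So g(11) = 0.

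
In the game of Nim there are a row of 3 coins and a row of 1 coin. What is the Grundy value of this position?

In binary:
  11  (3)
  01  (1)
  --
  10  (2)

2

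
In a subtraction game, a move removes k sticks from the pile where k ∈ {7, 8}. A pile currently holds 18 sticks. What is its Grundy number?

0

Build the Grundy sequence with g(k) = mex{g(k−s) : s ∈ {7, 8}, s ≤ k}:
k:     0  1  2  3  4  5  6  7  8  9 10 11 12 13 14 15 16 17 18
g(k):  0  0  0  0  0  0  0  1  1  1  1  1  1  1  2  0  0  0  0
So g(18) = 0.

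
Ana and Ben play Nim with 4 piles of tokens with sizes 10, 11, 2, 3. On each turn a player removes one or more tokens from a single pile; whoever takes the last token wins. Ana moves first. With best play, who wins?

Ben wins

Nim-sum: 10 XOR 11 XOR 2 XOR 3 = 0.
The nim-sum is 0, so this is a P-position: the player to move is in a losing position under optimal play; Ana is about to move from it and so loses — Ben wins.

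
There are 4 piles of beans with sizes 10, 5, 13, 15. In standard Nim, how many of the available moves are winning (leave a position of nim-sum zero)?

3

In binary:
  1010  (10)
  0101  (5)
  1101  (13)
  1111  (15)
  ----
  1101  (13)
The overall nim-sum is X = 13. A pile of size p has a winning move iff p XOR X < p (reduce it to p XOR X).
  10: 10 XOR 13 = 7 < 10 — winning move (to 7).
  5: 5 XOR 13 = 8 ≥ 5 — no move.
  13: 13 XOR 13 = 0 < 13 — winning move (to 0).
  15: 15 XOR 13 = 2 < 15 — winning move (to 2).
That gives 3 winning moves.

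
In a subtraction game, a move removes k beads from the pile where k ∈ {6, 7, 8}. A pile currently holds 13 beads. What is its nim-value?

Grundy values for subtraction set {6, 7, 8}:
g(0) = mex{} = 0
g(1) = mex{} = 0
g(2) = mex{} = 0
g(3) = mex{} = 0
g(4) = mex{} = 0
g(5) = mex{} = 0
g(6) = mex{0} = 1
g(7) = mex{0} = 1
g(8) = mex{0} = 1
g(9) = mex{0} = 1
g(10) = mex{0} = 1
g(11) = mex{0} = 1
g(12) = mex{0,1} = 2
g(13) = mex{0,1} = 2
So g(13) = 2.

2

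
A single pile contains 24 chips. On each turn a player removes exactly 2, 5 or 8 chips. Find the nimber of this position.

Build the Grundy sequence with g(k) = mex{g(k−s) : s ∈ {2, 5, 8}, s ≤ k}:
k:     0  1  2  3  4  5  6  7  8  9 10 11 12 13 14 15 16 17 18 19 20 21 22 23 24
g(k):  0  0  1  1  0  2  1  0  2  1  0  0  1  1  0  2  1  0  2  1  0  0  1  1  0
So g(24) = 0.

0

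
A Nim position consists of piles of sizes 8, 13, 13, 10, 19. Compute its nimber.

In binary:
  01000  (8)
  01101  (13)
  01101  (13)
  01010  (10)
  10011  (19)
  -----
  10001  (17)

17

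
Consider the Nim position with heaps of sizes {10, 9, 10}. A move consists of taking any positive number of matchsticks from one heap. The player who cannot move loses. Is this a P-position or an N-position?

Compute the nim-sum pairwise:
10 ⊕ 9 = 3
3 ⊕ 10 = 9
The nim-sum is 9 ≠ 0, so this is an N-position: the player to move can win.

N-position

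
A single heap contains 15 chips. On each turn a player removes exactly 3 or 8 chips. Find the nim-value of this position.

1

Build the Grundy sequence with g(k) = mex{g(k−s) : s ∈ {3, 8}, s ≤ k}:
k:     0  1  2  3  4  5  6  7  8  9 10 11 12 13 14 15
g(k):  0  0  0  1  1  1  0  0  2  1  1  0  0  0  1  1
So g(15) = 1.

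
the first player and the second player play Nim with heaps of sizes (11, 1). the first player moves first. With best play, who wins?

the first player wins

Nim-sum: 11 ^ 1 = 10.
The nim-sum is 10 ≠ 0, so this is an N-position: the player to move can win; the first player has a winning move.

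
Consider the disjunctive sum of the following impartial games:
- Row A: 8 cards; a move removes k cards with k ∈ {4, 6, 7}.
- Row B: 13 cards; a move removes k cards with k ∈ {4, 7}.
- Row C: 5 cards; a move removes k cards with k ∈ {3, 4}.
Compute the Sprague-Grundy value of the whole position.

3

For row A, compute g(0), g(1), … with moves {4, 6, 7}:
k:     0  1  2  3  4  5  6  7  8
g(k):  0  0  0  0  1  1  1  1  2
So g(8) = 2.
For row B, compute g(0), g(1), … with moves {4, 7}:
g(0) = mex{} = 0
g(1) = mex{} = 0
g(2) = mex{} = 0
g(3) = mex{} = 0
g(4) = mex{0} = 1
g(5) = mex{0} = 1
g(6) = mex{0} = 1
g(7) = mex{0} = 1
g(8) = mex{0,1} = 2
g(9) = mex{0,1} = 2
g(10) = mex{0,1} = 2
g(11) = mex{1} = 0
g(12) = mex{1,2} = 0
g(13) = mex{1,2} = 0
So g(13) = 0.
Build the Grundy sequence for row C with g(k) = mex{g(k−s) : s ∈ {3, 4}, s ≤ k}:
k:     0  1  2  3  4  5
g(k):  0  0  0  1  1  1
So g(5) = 1.
By the Sprague-Grundy theorem, the Grundy value of a sum of independent games is the XOR of the component values.
Combined value = 2 XOR 0 XOR 1 = 3.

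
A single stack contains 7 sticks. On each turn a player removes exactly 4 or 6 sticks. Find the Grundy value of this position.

Grundy values for subtraction set {4, 6}:
k:     0  1  2  3  4  5  6  7
g(k):  0  0  0  0  1  1  1  1
So g(7) = 1.

1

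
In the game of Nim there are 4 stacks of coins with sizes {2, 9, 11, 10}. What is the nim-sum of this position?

Compute the nim-sum pairwise:
2 ^ 9 = 11
11 ^ 11 = 0
0 ^ 10 = 10

10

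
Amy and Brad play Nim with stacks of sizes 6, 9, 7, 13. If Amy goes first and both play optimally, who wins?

Amy wins

Compute the nim-sum pairwise:
6 ^ 9 = 15
15 ^ 7 = 8
8 ^ 13 = 5
The nim-sum is 5 ≠ 0, so this is an N-position: the player to move can win; Amy has a winning move.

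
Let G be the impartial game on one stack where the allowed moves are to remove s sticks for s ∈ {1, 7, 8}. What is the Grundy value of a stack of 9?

Build the Grundy sequence with g(k) = mex{g(k−s) : s ∈ {1, 7, 8}, s ≤ k}:
k:     0  1  2  3  4  5  6  7  8  9
g(k):  0  1  0  1  0  1  0  1  2  3
So g(9) = 3.

3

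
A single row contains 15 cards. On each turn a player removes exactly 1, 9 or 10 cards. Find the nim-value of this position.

Grundy values for subtraction set {1, 9, 10}:
k:     0  1  2  3  4  5  6  7  8  9 10 11 12 13 14 15
g(k):  0  1  0  1  0  1  0  1  0  1  2  3  2  3  2  3
So g(15) = 3.

3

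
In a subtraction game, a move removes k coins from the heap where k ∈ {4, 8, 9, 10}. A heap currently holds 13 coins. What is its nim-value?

3

Build the Grundy sequence with g(k) = mex{g(k−s) : s ∈ {4, 8, 9, 10}, s ≤ k}:
k:     0  1  2  3  4  5  6  7  8  9 10 11 12 13
g(k):  0  0  0  0  1  1  1  1  2  2  2  2  3  3
So g(13) = 3.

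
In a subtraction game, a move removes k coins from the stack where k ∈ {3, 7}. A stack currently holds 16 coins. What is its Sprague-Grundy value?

Compute g(0), g(1), … for moves {3, 7}:
k:     0  1  2  3  4  5  6  7  8  9 10 11 12 13 14 15 16
g(k):  0  0  0  1  1  1  0  2  2  1  0  0  0  1  1  1  0
So g(16) = 0.

0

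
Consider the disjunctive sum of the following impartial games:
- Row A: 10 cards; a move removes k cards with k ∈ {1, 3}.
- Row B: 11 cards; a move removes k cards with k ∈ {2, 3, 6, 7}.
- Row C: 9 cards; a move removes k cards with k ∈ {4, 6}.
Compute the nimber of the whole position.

3

Grundy values for row A (subtraction set {1, 3}):
k:     0  1  2  3  4  5  6  7  8  9 10
g(k):  0  1  0  1  0  1  0  1  0  1  0
So g(10) = 0.
Grundy values for row B (subtraction set {2, 3, 6, 7}):
g(0) = mex{} = 0
g(1) = mex{} = 0
g(2) = mex{0} = 1
g(3) = mex{0} = 1
g(4) = mex{0,1} = 2
g(5) = mex{1} = 0
g(6) = mex{0,1,2} = 3
g(7) = mex{0,2} = 1
g(8) = mex{0,1,3} = 2
g(9) = mex{1,3} = 0
g(10) = mex{1,2} = 0
g(11) = mex{0,2} = 1
So g(11) = 1.
Grundy values for row C (subtraction set {4, 6}):
k:     0  1  2  3  4  5  6  7  8  9
g(k):  0  0  0  0  1  1  1  1  2  2
So g(9) = 2.
By the Sprague-Grundy theorem, the Grundy value of a sum of independent games is the XOR of the component values.
Combined value = 0 ⊕ 1 ⊕ 2 = 3.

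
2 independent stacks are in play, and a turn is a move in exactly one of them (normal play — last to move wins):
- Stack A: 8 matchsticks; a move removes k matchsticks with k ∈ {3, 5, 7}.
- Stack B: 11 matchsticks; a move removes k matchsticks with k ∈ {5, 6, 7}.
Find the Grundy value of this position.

For stack A, compute g(0), g(1), … with moves {3, 5, 7}:
k:     0  1  2  3  4  5  6  7  8
g(k):  0  0  0  1  1  1  2  2  2
So g(8) = 2.
For stack B, compute g(0), g(1), … with moves {5, 6, 7}:
g(0) = mex{} = 0
g(1) = mex{} = 0
g(2) = mex{} = 0
g(3) = mex{} = 0
g(4) = mex{} = 0
g(5) = mex{0} = 1
g(6) = mex{0} = 1
g(7) = mex{0} = 1
g(8) = mex{0} = 1
g(9) = mex{0} = 1
g(10) = mex{0,1} = 2
g(11) = mex{0,1} = 2
So g(11) = 2.
By the Sprague-Grundy theorem, the Grundy value of a sum of independent games is the XOR of the component values.
Combined value = 2 ⊕ 2 = 0.

0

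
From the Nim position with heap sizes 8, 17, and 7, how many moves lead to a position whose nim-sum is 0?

Compute the nim-sum pairwise:
8 ⊕ 17 = 25
25 ⊕ 7 = 30
The overall nim-sum is X = 30. A heap of size p has a winning move iff p XOR X < p (reduce it to p XOR X).
  8: 8 XOR 30 = 22 ≥ 8 — no move.
  17: 17 XOR 30 = 15 < 17 — winning move (to 15).
  7: 7 XOR 30 = 25 ≥ 7 — no move.
That gives 1 winning move.

1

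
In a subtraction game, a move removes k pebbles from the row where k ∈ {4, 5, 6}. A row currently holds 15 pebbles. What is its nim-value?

Compute g(0), g(1), … for moves {4, 5, 6}:
k:     0  1  2  3  4  5  6  7  8  9 10 11 12 13 14 15
g(k):  0  0  0  0  1  1  1  1  2  2  0  0  0  0  1  1
So g(15) = 1.

1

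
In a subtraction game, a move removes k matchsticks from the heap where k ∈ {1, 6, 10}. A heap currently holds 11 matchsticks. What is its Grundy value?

Build the Grundy sequence with g(k) = mex{g(k−s) : s ∈ {1, 6, 10}, s ≤ k}:
k:     0  1  2  3  4  5  6  7  8  9 10 11
g(k):  0  1  0  1  0  1  2  0  1  0  1  0
So g(11) = 0.

0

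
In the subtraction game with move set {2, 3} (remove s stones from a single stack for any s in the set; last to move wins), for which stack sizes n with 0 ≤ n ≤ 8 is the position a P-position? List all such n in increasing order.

0, 1, 5, 6

Build the Grundy sequence with g(k) = mex{g(k−s) : s ∈ {2, 3}, s ≤ k}:
g(0) = mex{} = 0
g(1) = mex{} = 0
g(2) = mex{0} = 1
g(3) = mex{0} = 1
g(4) = mex{0,1} = 2
g(5) = mex{1} = 0
g(6) = mex{1,2} = 0
g(7) = mex{0,2} = 1
g(8) = mex{0} = 1
The P-positions (g = 0) in 0..8 are 0, 1, 5, 6.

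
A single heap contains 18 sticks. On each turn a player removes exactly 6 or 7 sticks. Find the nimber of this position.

Compute g(0), g(1), … for moves {6, 7}:
k:     0  1  2  3  4  5  6  7  8  9 10 11 12 13 14 15 16 17 18
g(k):  0  0  0  0  0  0  1  1  1  1  1  1  2  0  0  0  0  0  0
So g(18) = 0.

0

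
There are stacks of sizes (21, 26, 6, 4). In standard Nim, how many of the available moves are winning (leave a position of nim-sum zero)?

Nim-sum: 21 ^ 26 ^ 6 ^ 4 = 13.
The overall nim-sum is X = 13. A stack of size p has a winning move iff p XOR X < p (reduce it to p XOR X).
  21: 21 XOR 13 = 24 ≥ 21 — no move.
  26: 26 XOR 13 = 23 < 26 — winning move (to 23).
  6: 6 XOR 13 = 11 ≥ 6 — no move.
  4: 4 XOR 13 = 9 ≥ 4 — no move.
That gives 1 winning move.

1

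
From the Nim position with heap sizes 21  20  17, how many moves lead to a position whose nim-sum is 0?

Nim-sum: 21 ^ 20 ^ 17 = 16.
The overall nim-sum is X = 16. A heap of size p has a winning move iff p XOR X < p (reduce it to p XOR X).
  21: 21 XOR 16 = 5 < 21 — winning move (to 5).
  20: 20 XOR 16 = 4 < 20 — winning move (to 4).
  17: 17 XOR 16 = 1 < 17 — winning move (to 1).
That gives 3 winning moves.

3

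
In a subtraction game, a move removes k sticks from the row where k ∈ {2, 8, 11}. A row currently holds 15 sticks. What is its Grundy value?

3

Grundy values for subtraction set {2, 8, 11}:
k:     0  1  2  3  4  5  6  7  8  9 10 11 12 13 14 15
g(k):  0  0  1  1  0  0  1  1  2  2  0  3  1  2  0  3
So g(15) = 3.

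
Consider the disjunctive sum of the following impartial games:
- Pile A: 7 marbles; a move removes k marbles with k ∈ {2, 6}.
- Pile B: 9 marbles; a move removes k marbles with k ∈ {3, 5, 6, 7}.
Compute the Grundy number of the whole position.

2

Build the Grundy sequence for pile A with g(k) = mex{g(k−s) : s ∈ {2, 6}, s ≤ k}:
g(0) = mex{} = 0
g(1) = mex{} = 0
g(2) = mex{0} = 1
g(3) = mex{0} = 1
g(4) = mex{1} = 0
g(5) = mex{1} = 0
g(6) = mex{0} = 1
g(7) = mex{0} = 1
So g(7) = 1.
Build the Grundy sequence for pile B with g(k) = mex{g(k−s) : s ∈ {3, 5, 6, 7}, s ≤ k}:
g(0) = mex{} = 0
g(1) = mex{} = 0
g(2) = mex{} = 0
g(3) = mex{0} = 1
g(4) = mex{0} = 1
g(5) = mex{0} = 1
g(6) = mex{0,1} = 2
g(7) = mex{0,1} = 2
g(8) = mex{0,1} = 2
g(9) = mex{0,1,2} = 3
So g(9) = 3.
The value of a disjunctive sum is the nim-sum of the parts.
Combined value = 1 XOR 3 = 2.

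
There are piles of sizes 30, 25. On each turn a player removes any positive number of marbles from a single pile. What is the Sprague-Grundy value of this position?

Write each in binary and XOR column by column:
  11110  (30)
  11001  (25)
  -----
  00111  (7)

7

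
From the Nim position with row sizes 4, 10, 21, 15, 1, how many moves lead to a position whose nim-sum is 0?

1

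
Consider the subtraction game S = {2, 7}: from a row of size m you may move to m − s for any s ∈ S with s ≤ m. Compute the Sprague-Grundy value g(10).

0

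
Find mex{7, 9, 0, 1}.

The values 0, 1 are all present; 2 is the first non-negative integer missing from the set.

2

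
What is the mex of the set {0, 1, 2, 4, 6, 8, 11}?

The values 0, 1, 2 are all present; 3 is the first non-negative integer missing from the set.

3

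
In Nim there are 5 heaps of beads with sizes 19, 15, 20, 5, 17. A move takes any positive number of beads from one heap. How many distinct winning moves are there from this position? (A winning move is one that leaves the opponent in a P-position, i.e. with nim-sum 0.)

Compute the nim-sum pairwise:
19 ^ 15 = 28
28 ^ 20 = 8
8 ^ 5 = 13
13 ^ 17 = 28
The overall nim-sum is X = 28. A heap of size p has a winning move iff p XOR X < p (reduce it to p XOR X).
  19: 19 XOR 28 = 15 < 19 — winning move (to 15).
  15: 15 XOR 28 = 19 ≥ 15 — no move.
  20: 20 XOR 28 = 8 < 20 — winning move (to 8).
  5: 5 XOR 28 = 25 ≥ 5 — no move.
  17: 17 XOR 28 = 13 < 17 — winning move (to 13).
That gives 3 winning moves.

3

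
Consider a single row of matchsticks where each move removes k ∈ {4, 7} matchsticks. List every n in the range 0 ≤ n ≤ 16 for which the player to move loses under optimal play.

0, 1, 2, 3, 11, 12, 13, 14

Compute g(0), g(1), … for moves {4, 7}:
k:     0  1  2  3  4  5  6  7  8  9 10 11 12 13 14 15 16
g(k):  0  0  0  0  1  1  1  1  2  2  2  0  0  0  0  1  1
The P-positions (g = 0) in 0..16 are 0, 1, 2, 3, 11, 12, 13, 14.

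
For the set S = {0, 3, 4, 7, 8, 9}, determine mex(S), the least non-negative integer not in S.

1

0 is in the set but 1 is not, so the mex is 1.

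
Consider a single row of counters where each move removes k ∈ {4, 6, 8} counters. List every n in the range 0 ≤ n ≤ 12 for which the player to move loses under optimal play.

0, 1, 2, 3, 12

Grundy values for subtraction set {4, 6, 8}:
k:     0  1  2  3  4  5  6  7  8  9 10 11 12
g(k):  0  0  0  0  1  1  1  1  2  2  2  2  0
The P-positions (g = 0) in 0..12 are 0, 1, 2, 3, 12.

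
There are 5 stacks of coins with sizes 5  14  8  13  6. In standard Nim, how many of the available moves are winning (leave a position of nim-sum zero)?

3

Compute the nim-sum pairwise:
5 ⊕ 14 = 11
11 ⊕ 8 = 3
3 ⊕ 13 = 14
14 ⊕ 6 = 8
The overall nim-sum is X = 8. A stack of size p has a winning move iff p XOR X < p (reduce it to p XOR X).
  5: 5 XOR 8 = 13 ≥ 5 — no move.
  14: 14 XOR 8 = 6 < 14 — winning move (to 6).
  8: 8 XOR 8 = 0 < 8 — winning move (to 0).
  13: 13 XOR 8 = 5 < 13 — winning move (to 5).
  6: 6 XOR 8 = 14 ≥ 6 — no move.
That gives 3 winning moves.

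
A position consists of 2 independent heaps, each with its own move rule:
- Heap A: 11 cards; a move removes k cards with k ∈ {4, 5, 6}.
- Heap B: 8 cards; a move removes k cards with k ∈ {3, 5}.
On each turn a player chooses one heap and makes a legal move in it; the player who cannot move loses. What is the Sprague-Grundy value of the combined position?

0

For heap A, compute g(0), g(1), … with moves {4, 5, 6}:
g(0) = mex{} = 0
g(1) = mex{} = 0
g(2) = mex{} = 0
g(3) = mex{} = 0
g(4) = mex{0} = 1
g(5) = mex{0} = 1
g(6) = mex{0} = 1
g(7) = mex{0} = 1
g(8) = mex{0,1} = 2
g(9) = mex{0,1} = 2
g(10) = mex{1} = 0
g(11) = mex{1} = 0
So g(11) = 0.
Build the Grundy sequence for heap B with g(k) = mex{g(k−s) : s ∈ {3, 5}, s ≤ k}:
k:     0  1  2  3  4  5  6  7  8
g(k):  0  0  0  1  1  1  2  2  0
So g(8) = 0.
The value of a disjunctive sum is the nim-sum of the parts.
Combined value = 0 XOR 0 = 0.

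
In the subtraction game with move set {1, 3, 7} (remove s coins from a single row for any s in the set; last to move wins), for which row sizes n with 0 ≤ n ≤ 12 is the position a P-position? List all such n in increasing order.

0, 2, 4, 6, 8, 10, 12

Grundy values for subtraction set {1, 3, 7}:
k:     0  1  2  3  4  5  6  7  8  9 10 11 12
g(k):  0  1  0  1  0  1  0  1  0  1  0  1  0
The P-positions (g = 0) in 0..12 are 0, 2, 4, 6, 8, 10, 12.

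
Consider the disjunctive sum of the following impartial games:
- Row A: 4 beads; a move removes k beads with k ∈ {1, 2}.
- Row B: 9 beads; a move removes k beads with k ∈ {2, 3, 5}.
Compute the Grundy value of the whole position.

0

Build the Grundy sequence for row A with g(k) = mex{g(k−s) : s ∈ {1, 2}, s ≤ k}:
k:     0  1  2  3  4
g(k):  0  1  2  0  1
So g(4) = 1.
For row B, compute g(0), g(1), … with moves {2, 3, 5}:
g(0) = mex{} = 0
g(1) = mex{} = 0
g(2) = mex{0} = 1
g(3) = mex{0} = 1
g(4) = mex{0,1} = 2
g(5) = mex{0,1} = 2
g(6) = mex{0,1,2} = 3
g(7) = mex{1,2} = 0
g(8) = mex{1,2,3} = 0
g(9) = mex{0,2,3} = 1
So g(9) = 1.
The value of a disjunctive sum is the nim-sum of the parts.
Combined value = 1 XOR 1 = 0.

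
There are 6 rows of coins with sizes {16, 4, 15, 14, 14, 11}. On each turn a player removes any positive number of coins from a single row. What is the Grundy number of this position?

16

Nim-sum: 16 ⊕ 4 ⊕ 15 ⊕ 14 ⊕ 14 ⊕ 11 = 16.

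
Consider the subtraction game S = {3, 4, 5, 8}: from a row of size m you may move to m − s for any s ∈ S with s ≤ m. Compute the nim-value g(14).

1

Compute g(0), g(1), … for moves {3, 4, 5, 8}:
k:     0  1  2  3  4  5  6  7  8  9 10 11 12 13 14
g(k):  0  0  0  1  1  1  2  2  2  3  3  0  0  0  1
So g(14) = 1.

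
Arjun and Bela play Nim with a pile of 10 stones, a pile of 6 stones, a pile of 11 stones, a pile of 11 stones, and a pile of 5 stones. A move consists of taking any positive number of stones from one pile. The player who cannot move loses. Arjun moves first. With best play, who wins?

Arjun wins

Nim-sum: 10 ^ 6 ^ 11 ^ 11 ^ 5 = 9.
The nim-sum is 9 ≠ 0, so this is an N-position: the player to move can win; Arjun has a winning move.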